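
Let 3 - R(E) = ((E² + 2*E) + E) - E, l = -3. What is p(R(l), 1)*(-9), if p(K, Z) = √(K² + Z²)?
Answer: -9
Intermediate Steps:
R(E) = 3 - E² - 2*E (R(E) = 3 - (((E² + 2*E) + E) - E) = 3 - ((E² + 3*E) - E) = 3 - (E² + 2*E) = 3 + (-E² - 2*E) = 3 - E² - 2*E)
p(R(l), 1)*(-9) = √((3 - 1*(-3)² - 2*(-3))² + 1²)*(-9) = √((3 - 1*9 + 6)² + 1)*(-9) = √((3 - 9 + 6)² + 1)*(-9) = √(0² + 1)*(-9) = √(0 + 1)*(-9) = √1*(-9) = 1*(-9) = -9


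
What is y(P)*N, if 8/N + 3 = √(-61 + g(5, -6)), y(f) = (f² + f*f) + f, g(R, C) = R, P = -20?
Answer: -288 - 192*I*√14 ≈ -288.0 - 718.4*I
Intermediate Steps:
y(f) = f + 2*f² (y(f) = (f² + f²) + f = 2*f² + f = f + 2*f²)
N = 8/(-3 + 2*I*√14) (N = 8/(-3 + √(-61 + 5)) = 8/(-3 + √(-56)) = 8/(-3 + 2*I*√14) ≈ -0.36923 - 0.92102*I)
y(P)*N = (-20*(1 + 2*(-20)))*(-24/65 - 16*I*√14/65) = (-20*(1 - 40))*(-24/65 - 16*I*√14/65) = (-20*(-39))*(-24/65 - 16*I*√14/65) = 780*(-24/65 - 16*I*√14/65) = -288 - 192*I*√14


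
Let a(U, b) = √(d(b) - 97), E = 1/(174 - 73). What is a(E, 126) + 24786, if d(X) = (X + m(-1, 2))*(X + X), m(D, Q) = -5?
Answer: 24786 + √30395 ≈ 24960.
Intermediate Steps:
E = 1/101 ≈ 0.0099010
d(X) = 2*X*(-5 + X) (d(X) = (X - 5)*(X + X) = (-5 + X)*(2*X) = 2*X*(-5 + X))
a(U, b) = √(-97 + 2*b*(-5 + b)) (a(U, b) = √(2*b*(-5 + b) - 97) = √(-97 + 2*b*(-5 + b)))
a(E, 126) + 24786 = √(-97 + 2*126*(-5 + 126)) + 24786 = √(-97 + 2*126*121) + 24786 = √(-97 + 30492) + 24786 = √30395 + 24786 = 24786 + √30395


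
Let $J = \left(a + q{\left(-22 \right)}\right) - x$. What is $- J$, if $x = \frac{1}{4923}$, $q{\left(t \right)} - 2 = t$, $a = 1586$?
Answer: $- \frac{7709417}{4923} \approx -1566.0$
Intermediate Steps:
$q{\left(t \right)} = 2 + t$
$x = \frac{1}{4923} \approx 0.00020313$
$J = \frac{7709417}{4923}$ ($J = \left(1586 + \left(2 - 22\right)\right) - \frac{1}{4923} = \left(1586 - 20\right) - \frac{1}{4923} = 1566 - \frac{1}{4923} = \frac{7709417}{4923} \approx 1566.0$)
$- J = \left(-1\right) \frac{7709417}{4923} = - \frac{7709417}{4923}$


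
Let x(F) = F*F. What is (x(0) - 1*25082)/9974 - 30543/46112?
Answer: -730608533/229960544 ≈ -3.1771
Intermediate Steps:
x(F) = F²
(x(0) - 1*25082)/9974 - 30543/46112 = (0² - 1*25082)/9974 - 30543/46112 = (0 - 25082)*(1/9974) - 30543*1/46112 = -25082*1/9974 - 30543/46112 = -12541/4987 - 30543/46112 = -730608533/229960544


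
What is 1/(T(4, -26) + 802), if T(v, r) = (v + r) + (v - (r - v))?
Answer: 1/814 ≈ 0.0012285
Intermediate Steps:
T(v, r) = 3*v (T(v, r) = (r + v) + (v + (v - r)) = (r + v) + (-r + 2*v) = 3*v)
1/(T(4, -26) + 802) = 1/(3*4 + 802) = 1/(12 + 802) = 1/814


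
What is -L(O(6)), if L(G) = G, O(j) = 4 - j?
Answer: 2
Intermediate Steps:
-L(O(6)) = -(4 - 1*6) = -(4 - 6) = -1*(-2) = 2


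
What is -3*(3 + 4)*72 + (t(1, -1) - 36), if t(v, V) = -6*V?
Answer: -1542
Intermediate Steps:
-3*(3 + 4)*72 + (t(1, -1) - 36) = -3*(3 + 4)*72 + (-6*(-1) - 36) = -3*7*72 + (6 - 36) = -21*72 - 30 = -1512 - 30 = -1542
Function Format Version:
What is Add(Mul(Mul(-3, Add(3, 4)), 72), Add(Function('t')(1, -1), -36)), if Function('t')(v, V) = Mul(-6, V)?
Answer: -1542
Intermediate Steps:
Add(Mul(Mul(-3, Add(3, 4)), 72), Add(Function('t')(1, -1), -36)) = Add(Mul(Mul(-3, Add(3, 4)), 72), Add(Mul(-6, -1), -36)) = Add(Mul(Mul(-3, 7), 72), Add(6, -36)) = Add(Mul(-21, 72), -30) = Add(-1512, -30) = -1542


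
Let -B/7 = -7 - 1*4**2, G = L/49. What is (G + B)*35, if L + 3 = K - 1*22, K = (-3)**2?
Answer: 39365/7 ≈ 5623.6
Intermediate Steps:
K = 9
L = -16 (L = -3 + (9 - 1*22) = -3 + (9 - 22) = -3 - 13 = -16)
G = -16/49 ≈ -0.32653
B = 161 (B = -7*(-7 - 1*4**2) = -7*(-7 - 1*16) = -7*(-7 - 16) = -7*(-23) = 161)
(G + B)*35 = (-16/49 + 161)*35 = (7873/49)*35 = 39365/7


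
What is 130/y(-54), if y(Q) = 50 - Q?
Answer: 5/4 ≈ 1.2500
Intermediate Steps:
130/y(-54) = 130/(50 - 1*(-54)) = 130/(50 + 54) = 130/104 = 130*(1/104) = 5/4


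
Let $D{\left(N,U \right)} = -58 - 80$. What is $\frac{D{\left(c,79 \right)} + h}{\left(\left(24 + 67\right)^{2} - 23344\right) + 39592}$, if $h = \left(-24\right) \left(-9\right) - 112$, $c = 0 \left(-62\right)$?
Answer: $- \frac{34}{24529} \approx -0.0013861$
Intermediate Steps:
$c = 0$
$h = 104$ ($h = 216 - 112 = 104$)
$D{\left(N,U \right)} = -138$ ($D{\left(N,U \right)} = -58 - 80 = -138$)
$\frac{D{\left(c,79 \right)} + h}{\left(\left(24 + 67\right)^{2} - 23344\right) + 39592} = \frac{-138 + 104}{\left(\left(24 + 67\right)^{2} - 23344\right) + 39592} = - \frac{34}{\left(91^{2} - 23344\right) + 39592} = - \frac{34}{\left(8281 - 23344\right) + 39592} = - \frac{34}{-15063 + 39592} = - \frac{34}{24529}$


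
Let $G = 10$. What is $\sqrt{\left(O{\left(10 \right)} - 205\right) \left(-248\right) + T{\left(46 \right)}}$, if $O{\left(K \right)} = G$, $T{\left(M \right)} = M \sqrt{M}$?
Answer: $\sqrt{48360 + 46 \sqrt{46}} \approx 220.62$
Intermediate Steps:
$T{\left(M \right)} = M^{\frac{3}{2}}$
$O{\left(K \right)} = 10$
$\sqrt{\left(O{\left(10 \right)} - 205\right) \left(-248\right) + T{\left(46 \right)}} = \sqrt{\left(10 - 205\right) \left(-248\right) + 46^{\frac{3}{2}}} = \sqrt{\left(-195\right) \left(-248\right) + 46 \sqrt{46}} = \sqrt{48360 + 46 \sqrt{46}}$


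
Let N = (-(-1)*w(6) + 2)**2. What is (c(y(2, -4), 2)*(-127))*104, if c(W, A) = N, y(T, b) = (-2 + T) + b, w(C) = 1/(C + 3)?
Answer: -4768088/81 ≈ -58865.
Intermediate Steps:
w(C) = 1/(3 + C)
y(T, b) = -2 + T + b
N = 361/81 (N = (-(-1)/(3 + 6) + 2)**2 = (-(-1)/9 + 2)**2 = (-1*(-1/9) + 2)**2 = (1/9 + 2)**2 = (19/9)**2 = 361/81 ≈ 4.4568)
c(W, A) = 361/81
(c(y(2, -4), 2)*(-127))*104 = ((361/81)*(-127))*104 = -45847/81*104 = -4768088/81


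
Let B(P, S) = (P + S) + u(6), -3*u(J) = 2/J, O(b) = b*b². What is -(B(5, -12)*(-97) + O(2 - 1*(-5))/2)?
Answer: -15503/18 ≈ -861.28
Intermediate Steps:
O(b) = b³
u(J) = -2/(3*J)
B(P, S) = -⅑ + P + S (B(P, S) = (P + S) - ⅔/6 = (P + S) - ⅔*⅙ = (P + S) - ⅑ = -⅑ + P + S)
-(B(5, -12)*(-97) + O(2 - 1*(-5))/2) = -((-⅑ + 5 - 12)*(-97) + (2 - 1*(-5))³/2) = -(-64/9*(-97) + (2 + 5)³*(½)) = -(6208/9 + 7³*(½)) = -(6208/9 + 343*(½)) = -(6208/9 + 343/2) = -1*15503/18 = -15503/18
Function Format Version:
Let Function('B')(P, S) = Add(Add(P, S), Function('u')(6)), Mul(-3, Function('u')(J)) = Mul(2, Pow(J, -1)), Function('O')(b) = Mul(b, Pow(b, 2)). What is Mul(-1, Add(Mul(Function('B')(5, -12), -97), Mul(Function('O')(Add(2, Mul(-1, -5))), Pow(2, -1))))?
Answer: Rational(-15503, 18) ≈ -861.28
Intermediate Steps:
Function('O')(b) = Pow(b, 3)
Function('u')(J) = Mul(Rational(-2, 3), Pow(J, -1)) (Function('u')(J) = Mul(Rational(-1, 3), Mul(2, Pow(J, -1))) = Mul(Rational(-2, 3), Pow(J, -1)))
Function('B')(P, S) = Add(Rational(-1, 9), P, S) (Function('B')(P, S) = Add(Add(P, S), Mul(Rational(-2, 3), Pow(6, -1))) = Add(Add(P, S), Mul(Rational(-2, 3), Rational(1, 6))) = Add(Add(P, S), Rational(-1, 9)) = Add(Rational(-1, 9), P, S))
Mul(-1, Add(Mul(Function('B')(5, -12), -97), Mul(Function('O')(Add(2, Mul(-1, -5))), Pow(2, -1)))) = Mul(-1, Add(Mul(Add(Rational(-1, 9), 5, -12), -97), Mul(Pow(Add(2, Mul(-1, -5)), 3), Pow(2, -1)))) = Mul(-1, Add(Mul(Rational(-64, 9), -97), Mul(Pow(Add(2, 5), 3), Rational(1, 2)))) = Mul(-1, Add(Rational(6208, 9), Mul(Pow(7, 3), Rational(1, 2)))) = Mul(-1, Add(Rational(6208, 9), Mul(343, Rational(1, 2)))) = Mul(-1, Add(Rational(6208, 9), Rational(343, 2))) = Mul(-1, Rational(15503, 18)) = Rational(-15503, 18)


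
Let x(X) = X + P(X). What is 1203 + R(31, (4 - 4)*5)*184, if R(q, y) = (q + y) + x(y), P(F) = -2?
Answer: 6539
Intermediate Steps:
x(X) = -2 + X (x(X) = X - 2 = -2 + X)
R(q, y) = -2 + q + 2*y (R(q, y) = (q + y) + (-2 + y) = -2 + q + 2*y)
1203 + R(31, (4 - 4)*5)*184 = 1203 + (-2 + 31 + 2*((4 - 4)*5))*184 = 1203 + (-2 + 31 + 2*(0*5))*184 = 1203 + (-2 + 31 + 2*0)*184 = 1203 + (-2 + 31 + 0)*184 = 1203 + 29*184 = 1203 + 5336 = 6539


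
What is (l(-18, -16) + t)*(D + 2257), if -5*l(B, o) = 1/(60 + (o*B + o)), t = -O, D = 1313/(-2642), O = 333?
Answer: -3295503984861/4385720 ≈ -7.5142e+5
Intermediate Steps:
D = -1313/2642 (D = 1313*(-1/2642) = -1313/2642 ≈ -0.49697)
t = -333 (t = -1*333 = -333)
l(B, o) = -1/(5*(60 + o + B*o)) (l(B, o) = -1/(5*(60 + (o*B + o))) = -1/(5*(60 + (B*o + o))) = -1/(5*(60 + (o + B*o))) = -1/(5*(60 + o + B*o)))
(l(-18, -16) + t)*(D + 2257) = (-1/(300 + 5*(-16) + 5*(-18)*(-16)) - 333)*(-1313/2642 + 2257) = (-1/(300 - 80 + 1440) - 333)*(5961681/2642) = (-1/1660 - 333)*(5961681/2642) = -552781/1660*5961681/2642 = -3295503984861/4385720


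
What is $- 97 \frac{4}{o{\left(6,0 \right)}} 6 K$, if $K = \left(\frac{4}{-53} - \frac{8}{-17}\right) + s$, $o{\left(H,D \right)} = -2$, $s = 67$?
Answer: $\frac{70681572}{901} \approx 78448.0$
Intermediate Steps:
$K = \frac{60723}{901}$ ($K = \left(\frac{4}{-53} - \frac{8}{-17}\right) + 67 = \left(4 \left(- \frac{1}{53}\right) - - \frac{8}{17}\right) + 67 = \left(- \frac{4}{53} + \frac{8}{17}\right) + 67 = \frac{356}{901} + 67 = \frac{60723}{901} \approx 67.395$)
$- 97 \frac{4}{o{\left(6,0 \right)}} 6 K = - 97 \frac{4}{-2} \cdot 6 \cdot \frac{60723}{901} = - 97 \cdot 4 \left(- \frac{1}{2}\right) 6 \cdot \frac{60723}{901} = - 97 \left(\left(-2\right) 6\right) \frac{60723}{901} = \left(-97\right) \left(-12\right) \frac{60723}{901} = 1164 \cdot \frac{60723}{901} = \frac{70681572}{901}$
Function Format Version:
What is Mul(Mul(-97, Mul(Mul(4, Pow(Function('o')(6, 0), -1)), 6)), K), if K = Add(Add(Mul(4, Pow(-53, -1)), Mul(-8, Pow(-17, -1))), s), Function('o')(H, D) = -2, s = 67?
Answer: Rational(70681572, 901) ≈ 78448.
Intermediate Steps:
K = Rational(60723, 901) (K = Add(Add(Mul(4, Pow(-53, -1)), Mul(-8, Pow(-17, -1))), 67) = Add(Add(Mul(4, Rational(-1, 53)), Mul(-8, Rational(-1, 17))), 67) = Add(Add(Rational(-4, 53), Rational(8, 17)), 67) = Add(Rational(356, 901), 67) = Rational(60723, 901) ≈ 67.395)
Mul(Mul(-97, Mul(Mul(4, Pow(Function('o')(6, 0), -1)), 6)), K) = Mul(Mul(-97, Mul(Mul(4, Pow(-2, -1)), 6)), Rational(60723, 901)) = Mul(Mul(-97, Mul(Mul(4, Rational(-1, 2)), 6)), Rational(60723, 901)) = Mul(Mul(-97, Mul(-2, 6)), Rational(60723, 901)) = Mul(Mul(-97, -12), Rational(60723, 901)) = Mul(1164, Rational(60723, 901)) = Rational(70681572, 901)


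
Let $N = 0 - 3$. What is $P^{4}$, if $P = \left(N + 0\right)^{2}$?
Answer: $6561$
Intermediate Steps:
$N = -3$ ($N = 0 - 3 = -3$)
$P = 9$ ($P = \left(-3 + 0\right)^{2} = \left(-3\right)^{2} = 9$)
$P^{4} = 9^{4} = 6561$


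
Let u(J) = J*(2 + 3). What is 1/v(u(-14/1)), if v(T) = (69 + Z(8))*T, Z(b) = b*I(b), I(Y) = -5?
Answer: -1/2030 ≈ -0.00049261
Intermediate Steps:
Z(b) = -5*b (Z(b) = b*(-5) = -5*b)
u(J) = 5*J (u(J) = J*5 = 5*J)
v(T) = 29*T (v(T) = (69 - 5*8)*T = (69 - 40)*T = 29*T)
1/v(u(-14/1)) = 1/(29*(5*(-14/1))) = 1/(29*(5*(-14*1))) = 1/(29*(5*(-14))) = 1/(29*(-70)) = 1/(-2030) = -1/2030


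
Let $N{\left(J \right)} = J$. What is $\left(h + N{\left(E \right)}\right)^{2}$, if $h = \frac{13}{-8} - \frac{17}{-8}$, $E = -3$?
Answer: $\frac{25}{4} \approx 6.25$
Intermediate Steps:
$h = \frac{1}{2}$ ($h = 13 \left(- \frac{1}{8}\right) - - \frac{17}{8} = - \frac{13}{8} + \frac{17}{8} = \frac{1}{2} \approx 0.5$)
$\left(h + N{\left(E \right)}\right)^{2} = \left(\frac{1}{2} - 3\right)^{2} = \left(- \frac{5}{2}\right)^{2} = \frac{25}{4}$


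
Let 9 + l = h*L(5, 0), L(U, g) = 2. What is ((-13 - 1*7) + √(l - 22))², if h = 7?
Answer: (20 - I*√17)² ≈ 383.0 - 164.92*I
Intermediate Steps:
l = 5 (l = -9 + 7*2 = -9 + 14 = 5)
((-13 - 1*7) + √(l - 22))² = ((-13 - 1*7) + √(5 - 22))² = ((-13 - 7) + √(-17))² = (-20 + I*√17)²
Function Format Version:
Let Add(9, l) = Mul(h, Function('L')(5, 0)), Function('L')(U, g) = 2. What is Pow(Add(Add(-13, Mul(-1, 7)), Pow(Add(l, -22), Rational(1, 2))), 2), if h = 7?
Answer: Pow(Add(20, Mul(-1, I, Pow(17, Rational(1, 2)))), 2) ≈ Add(383.00, Mul(-164.92, I))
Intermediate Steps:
l = 5 (l = Add(-9, Mul(7, 2)) = Add(-9, 14) = 5)
Pow(Add(Add(-13, Mul(-1, 7)), Pow(Add(l, -22), Rational(1, 2))), 2) = Pow(Add(Add(-13, Mul(-1, 7)), Pow(Add(5, -22), Rational(1, 2))), 2) = Pow(Add(Add(-13, -7), Pow(-17, Rational(1, 2))), 2) = Pow(Add(-20, Mul(I, Pow(17, Rational(1, 2)))), 2)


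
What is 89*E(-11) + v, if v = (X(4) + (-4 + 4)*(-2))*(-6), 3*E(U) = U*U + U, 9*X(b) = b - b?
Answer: 9790/3 ≈ 3263.3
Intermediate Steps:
X(b) = 0 (X(b) = (b - b)/9 = (⅑)*0 = 0)
E(U) = U/3 + U²/3 (E(U) = (U*U + U)/3 = (U² + U)/3 = (U + U²)/3 = U/3 + U²/3)
v = 0 (v = (0 + (-4 + 4)*(-2))*(-6) = (0 + 0*(-2))*(-6) = (0 + 0)*(-6) = 0*(-6) = 0)
89*E(-11) + v = 89*((⅓)*(-11)*(1 - 11)) + 0 = 89*((⅓)*(-11)*(-10)) + 0 = 89*(110/3) + 0 = 9790/3 + 0 = 9790/3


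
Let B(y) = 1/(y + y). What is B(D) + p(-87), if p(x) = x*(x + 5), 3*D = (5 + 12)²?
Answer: 4123455/578 ≈ 7134.0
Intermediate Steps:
D = 289/3 (D = (5 + 12)²/3 = (⅓)*17² = (⅓)*289 = 289/3 ≈ 96.333)
p(x) = x*(5 + x)
B(y) = 1/(2*y)
B(D) + p(-87) = 1/(2*(289/3)) - 87*(5 - 87) = (½)*(3/289) - 87*(-82) = 3/578 + 7134 = 4123455/578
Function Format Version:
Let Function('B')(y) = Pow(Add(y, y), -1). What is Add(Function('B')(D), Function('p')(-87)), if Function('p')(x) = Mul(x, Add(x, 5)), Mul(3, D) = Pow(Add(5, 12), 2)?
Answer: Rational(4123455, 578) ≈ 7134.0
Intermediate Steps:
D = Rational(289, 3) (D = Mul(Rational(1, 3), Pow(Add(5, 12), 2)) = Mul(Rational(1, 3), Pow(17, 2)) = Mul(Rational(1, 3), 289) = Rational(289, 3) ≈ 96.333)
Function('p')(x) = Mul(x, Add(5, x))
Function('B')(y) = Mul(Rational(1, 2), Pow(y, -1)) (Function('B')(y) = Pow(Mul(2, y), -1) = Mul(Rational(1, 2), Pow(y, -1)))
Add(Function('B')(D), Function('p')(-87)) = Add(Mul(Rational(1, 2), Pow(Rational(289, 3), -1)), Mul(-87, Add(5, -87))) = Add(Mul(Rational(1, 2), Rational(3, 289)), Mul(-87, -82)) = Add(Rational(3, 578), 7134) = Rational(4123455, 578)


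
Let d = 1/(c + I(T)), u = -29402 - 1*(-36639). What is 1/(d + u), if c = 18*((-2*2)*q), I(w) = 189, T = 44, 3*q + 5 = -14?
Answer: 645/4667866 ≈ 0.00013818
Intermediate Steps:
q = -19/3 (q = -5/3 + (⅓)*(-14) = -5/3 - 14/3 = -19/3 ≈ -6.3333)
c = 456 (c = 18*(-2*2*(-19/3)) = 18*(-4*(-19/3)) = 18*(76/3) = 456)
u = 7237 (u = -29402 + 36639 = 7237)
d = 1/645 (d = 1/(456 + 189) = 1/645 ≈ 0.0015504)
1/(d + u) = 1/(1/645 + 7237) = 1/(4667866/645) = 645/4667866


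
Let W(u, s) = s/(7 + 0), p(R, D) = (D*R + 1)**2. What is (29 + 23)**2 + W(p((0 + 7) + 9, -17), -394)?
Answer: 18534/7 ≈ 2647.7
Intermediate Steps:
p(R, D) = (1 + D*R)**2
W(u, s) = s/7
(29 + 23)**2 + W(p((0 + 7) + 9, -17), -394) = (29 + 23)**2 + (1/7)*(-394) = 52**2 - 394/7 = 2704 - 394/7 = 18534/7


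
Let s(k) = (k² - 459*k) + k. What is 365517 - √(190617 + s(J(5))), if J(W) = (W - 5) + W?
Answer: 365517 - 24*√327 ≈ 3.6508e+5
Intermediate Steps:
J(W) = -5 + 2*W (J(W) = (-5 + W) + W = -5 + 2*W)
s(k) = k² - 458*k
365517 - √(190617 + s(J(5))) = 365517 - √(190617 + (-5 + 2*5)*(-458 + (-5 + 2*5))) = 365517 - √(190617 + (-5 + 10)*(-458 + (-5 + 10))) = 365517 - √(190617 + 5*(-458 + 5)) = 365517 - √(190617 + 5*(-453)) = 365517 - √(190617 - 2265) = 365517 - √188352 = 365517 - 24*√327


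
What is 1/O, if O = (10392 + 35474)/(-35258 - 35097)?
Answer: -70355/45866 ≈ -1.5339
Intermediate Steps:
O = -45866/70355 (O = 45866/(-70355) = 45866*(-1/70355) = -45866/70355 ≈ -0.65192)
1/O = 1/(-45866/70355) = -70355/45866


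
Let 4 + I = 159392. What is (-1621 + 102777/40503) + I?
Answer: 2130046526/13501 ≈ 1.5777e+5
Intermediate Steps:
I = 159388 (I = -4 + 159392 = 159388)
(-1621 + 102777/40503) + I = (-1621 + 102777/40503) + 159388 = (-1621 + 102777*(1/40503)) + 159388 = (-1621 + 34259/13501) + 159388 = -21850862/13501 + 159388 = 2130046526/13501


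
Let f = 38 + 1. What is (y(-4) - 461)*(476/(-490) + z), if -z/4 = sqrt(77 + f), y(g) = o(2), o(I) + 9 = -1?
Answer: 16014/35 + 3768*sqrt(29) ≈ 20749.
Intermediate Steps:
f = 39
o(I) = -10 (o(I) = -9 - 1 = -10)
y(g) = -10
z = -8*sqrt(29) (z = -4*sqrt(77 + 39) = -8*sqrt(29) ≈ -43.081)
(y(-4) - 461)*(476/(-490) + z) = (-10 - 461)*(476/(-490) - 8*sqrt(29)) = -471*(476*(-1/490) - 8*sqrt(29)) = -471*(-34/35 - 8*sqrt(29)) = 16014/35 + 3768*sqrt(29)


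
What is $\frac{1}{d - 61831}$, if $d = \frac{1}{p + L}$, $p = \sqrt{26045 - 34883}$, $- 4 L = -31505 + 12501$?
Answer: $\frac{- 3 \sqrt{982} + 4751 i}{- 293759080 i + 185493 \sqrt{982}} \approx -1.6173 \cdot 10^{-5} + 1.1102 \cdot 10^{-15} i$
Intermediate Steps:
$L = 4751$ ($L = - \frac{-31505 + 12501}{4} = \left(- \frac{1}{4}\right) \left(-19004\right) = 4751$)
$p = 3 i \sqrt{982}$ ($p = \sqrt{-8838} = 3 i \sqrt{982} \approx 94.011 i$)
$d = \frac{1}{4751 + 3 i \sqrt{982}}$ ($d = \frac{1}{3 i \sqrt{982} + 4751} = \frac{1}{4751 + 3 i \sqrt{982}} \approx 0.0002104 - 4.1633 \cdot 10^{-6} i$)
$\frac{1}{d - 61831} = \frac{1}{\left(\frac{4751}{22580839} - \frac{3 i \sqrt{982}}{22580839}\right) - 61831} = \frac{1}{- \frac{1396195851458}{22580839} - \frac{3 i \sqrt{982}}{22580839}}$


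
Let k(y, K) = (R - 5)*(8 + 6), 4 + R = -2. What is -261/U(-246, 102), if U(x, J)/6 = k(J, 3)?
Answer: 87/308 ≈ 0.28247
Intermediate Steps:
R = -6 (R = -4 - 2 = -6)
k(y, K) = -154 (k(y, K) = (-6 - 5)*(8 + 6) = -11*14 = -154)
U(x, J) = -924 (U(x, J) = 6*(-154) = -924)
-261/U(-246, 102) = -261/(-924) = -261*(-1/924) = 87/308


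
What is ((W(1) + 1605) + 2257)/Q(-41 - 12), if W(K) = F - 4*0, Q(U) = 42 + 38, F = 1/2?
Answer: 1545/32 ≈ 48.281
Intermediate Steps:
F = ½ ≈ 0.50000
Q(U) = 80
W(K) = ½ (W(K) = ½ - 4*0 = ½ + 0 = ½)
((W(1) + 1605) + 2257)/Q(-41 - 12) = ((½ + 1605) + 2257)/80 = (3211/2 + 2257)*(1/80) = (7725/2)*(1/80) = 1545/32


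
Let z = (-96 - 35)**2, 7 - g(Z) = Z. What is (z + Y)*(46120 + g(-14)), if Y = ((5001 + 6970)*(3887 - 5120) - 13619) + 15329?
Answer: -680181645452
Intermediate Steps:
Y = -14758533 (Y = (11971*(-1233) - 13619) + 15329 = (-14760243 - 13619) + 15329 = -14773862 + 15329 = -14758533)
g(Z) = 7 - Z
z = 17161 (z = (-131)**2 = 17161)
(z + Y)*(46120 + g(-14)) = (17161 - 14758533)*(46120 + (7 - 1*(-14))) = -14741372*(46120 + (7 + 14)) = -14741372*(46120 + 21) = -14741372*46141 = -680181645452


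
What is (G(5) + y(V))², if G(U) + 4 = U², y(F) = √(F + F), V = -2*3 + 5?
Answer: (21 + I*√2)² ≈ 439.0 + 59.397*I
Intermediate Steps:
V = -1 (V = -6 + 5 = -1)
y(F) = √2*√F (y(F) = √(2*F) = √2*√F)
G(U) = -4 + U²
(G(5) + y(V))² = ((-4 + 5²) + √2*√(-1))² = ((-4 + 25) + √2*I)² = (21 + I*√2)²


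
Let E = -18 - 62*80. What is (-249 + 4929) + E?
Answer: -298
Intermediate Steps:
E = -4978 (E = -18 - 4960 = -4978)
(-249 + 4929) + E = (-249 + 4929) - 4978 = 4680 - 4978 = -298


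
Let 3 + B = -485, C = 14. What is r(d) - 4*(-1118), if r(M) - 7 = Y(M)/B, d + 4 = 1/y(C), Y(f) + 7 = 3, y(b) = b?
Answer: 546439/122 ≈ 4479.0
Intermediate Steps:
Y(f) = -4 (Y(f) = -7 + 3 = -4)
B = -488 (B = -3 - 485 = -488)
d = -55/14 (d = -4 + 1/14 = -55/14 ≈ -3.9286)
r(M) = 855/122 (r(M) = 7 - 4/(-488) = 7 - 4*(-1/488) = 7 + 1/122 = 855/122)
r(d) - 4*(-1118) = 855/122 - 4*(-1118) = 855/122 - 1*(-4472) = 855/122 + 4472 = 546439/122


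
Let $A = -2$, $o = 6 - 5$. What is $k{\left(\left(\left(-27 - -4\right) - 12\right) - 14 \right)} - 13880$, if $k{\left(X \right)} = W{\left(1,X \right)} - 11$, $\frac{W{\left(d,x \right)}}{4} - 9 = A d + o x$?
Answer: $-14059$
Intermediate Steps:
$o = 1$ ($o = 6 - 5 = 1$)
$W{\left(d,x \right)} = 36 - 8 d + 4 x$ ($W{\left(d,x \right)} = 36 + 4 \left(- 2 d + 1 x\right) = 36 + 4 \left(- 2 d + x\right) = 36 + 4 \left(x - 2 d\right) = 36 - \left(- 4 x + 8 d\right) = 36 - 8 d + 4 x$)
$k{\left(X \right)} = 17 + 4 X$ ($k{\left(X \right)} = \left(36 - 8 + 4 X\right) - 11 = \left(28 + 4 X\right) - 11 = 17 + 4 X$)
$k{\left(\left(\left(-27 - -4\right) - 12\right) - 14 \right)} - 13880 = \left(17 + 4 \left(\left(\left(-27 - -4\right) - 12\right) - 14\right)\right) - 13880 = \left(17 + 4 \left(\left(\left(-27 + 4\right) - 12\right) - 14\right)\right) - 13880 = \left(17 + 4 \left(\left(-23 - 12\right) - 14\right)\right) - 13880 = \left(17 + 4 \left(-35 - 14\right)\right) - 13880 = \left(17 + 4 \left(-49\right)\right) - 13880 = \left(17 - 196\right) - 13880 = -179 - 13880 = -14059$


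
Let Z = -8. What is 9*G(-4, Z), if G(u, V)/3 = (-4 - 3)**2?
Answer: 1323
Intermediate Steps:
G(u, V) = 147 (G(u, V) = 3*(-4 - 3)**2 = 3*(-7)**2 = 3*49 = 147)
9*G(-4, Z) = 9*147 = 1323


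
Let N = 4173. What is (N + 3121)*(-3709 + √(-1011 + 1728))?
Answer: -27053446 + 7294*√717 ≈ -2.6858e+7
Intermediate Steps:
(N + 3121)*(-3709 + √(-1011 + 1728)) = (4173 + 3121)*(-3709 + √(-1011 + 1728)) = 7294*(-3709 + √717) = -27053446 + 7294*√717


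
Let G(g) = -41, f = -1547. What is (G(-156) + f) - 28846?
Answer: -30434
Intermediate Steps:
(G(-156) + f) - 28846 = (-41 - 1547) - 28846 = -1588 - 28846 = -30434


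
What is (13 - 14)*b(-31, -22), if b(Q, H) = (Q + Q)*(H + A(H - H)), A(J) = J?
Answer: -1364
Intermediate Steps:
b(Q, H) = 2*H*Q (b(Q, H) = (Q + Q)*(H + (H - H)) = (2*Q)*(H + 0) = (2*Q)*H = 2*H*Q)
(13 - 14)*b(-31, -22) = (13 - 14)*(2*(-22)*(-31)) = -1*1364 = -1364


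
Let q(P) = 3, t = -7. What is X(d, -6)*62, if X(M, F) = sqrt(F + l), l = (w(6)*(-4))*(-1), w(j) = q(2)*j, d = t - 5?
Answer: 62*sqrt(66) ≈ 503.69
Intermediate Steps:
d = -12 (d = -7 - 5 = -12)
w(j) = 3*j
l = 72 (l = ((3*6)*(-4))*(-1) = (18*(-4))*(-1) = -72*(-1) = 72)
X(M, F) = sqrt(72 + F) (X(M, F) = sqrt(F + 72) = sqrt(72 + F))
X(d, -6)*62 = sqrt(72 - 6)*62 = sqrt(66)*62 = 62*sqrt(66)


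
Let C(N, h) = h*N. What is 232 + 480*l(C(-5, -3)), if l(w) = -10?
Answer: -4568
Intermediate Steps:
C(N, h) = N*h
232 + 480*l(C(-5, -3)) = 232 + 480*(-10) = 232 - 4800 = -4568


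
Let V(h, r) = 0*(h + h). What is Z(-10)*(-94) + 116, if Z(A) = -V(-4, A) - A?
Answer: -824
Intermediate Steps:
V(h, r) = 0 (V(h, r) = 0*(2*h) = 0)
Z(A) = -A (Z(A) = -1*0 - A = 0 - A = -A)
Z(-10)*(-94) + 116 = -1*(-10)*(-94) + 116 = 10*(-94) + 116 = -940 + 116 = -824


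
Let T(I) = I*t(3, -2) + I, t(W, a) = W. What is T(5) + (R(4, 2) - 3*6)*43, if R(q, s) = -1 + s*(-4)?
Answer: -1141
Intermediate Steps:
R(q, s) = -1 - 4*s
T(I) = 4*I (T(I) = I*3 + I = 3*I + I = 4*I)
T(5) + (R(4, 2) - 3*6)*43 = 4*5 + ((-1 - 4*2) - 3*6)*43 = 20 + ((-1 - 8) - 18)*43 = 20 + (-9 - 18)*43 = 20 - 27*43 = 20 - 1161 = -1141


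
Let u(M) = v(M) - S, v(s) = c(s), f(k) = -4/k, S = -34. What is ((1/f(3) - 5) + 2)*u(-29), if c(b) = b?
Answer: -75/4 ≈ -18.750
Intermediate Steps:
v(s) = s
u(M) = 34 + M (u(M) = M - 1*(-34) = M + 34 = 34 + M)
((1/f(3) - 5) + 2)*u(-29) = ((1/(-4/3) - 5) + 2)*(34 - 29) = ((1/(-4*1/3) - 5) + 2)*5 = ((1/(-4/3) - 5) + 2)*5 = ((-3/4 - 5) + 2)*5 = (-23/4 + 2)*5 = -15/4*5 = -75/4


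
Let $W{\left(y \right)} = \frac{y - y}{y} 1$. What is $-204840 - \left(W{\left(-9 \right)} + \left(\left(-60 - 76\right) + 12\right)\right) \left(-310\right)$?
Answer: $-243280$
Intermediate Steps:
$W{\left(y \right)} = 0$ ($W{\left(y \right)} = \frac{0}{y} 1 = 0 \cdot 1 = 0$)
$-204840 - \left(W{\left(-9 \right)} + \left(\left(-60 - 76\right) + 12\right)\right) \left(-310\right) = -204840 - \left(0 + \left(\left(-60 - 76\right) + 12\right)\right) \left(-310\right) = -204840 - \left(0 + \left(-136 + 12\right)\right) \left(-310\right) = -204840 - \left(0 - 124\right) \left(-310\right) = -204840 - \left(-124\right) \left(-310\right) = -204840 - 38440 = -243280$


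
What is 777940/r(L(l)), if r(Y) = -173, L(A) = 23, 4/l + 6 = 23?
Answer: -777940/173 ≈ -4496.8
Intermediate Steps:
l = 4/17 (l = 4/(-6 + 23) = 4/17 ≈ 0.23529)
777940/r(L(l)) = 777940/(-173) = 777940*(-1/173) = -777940/173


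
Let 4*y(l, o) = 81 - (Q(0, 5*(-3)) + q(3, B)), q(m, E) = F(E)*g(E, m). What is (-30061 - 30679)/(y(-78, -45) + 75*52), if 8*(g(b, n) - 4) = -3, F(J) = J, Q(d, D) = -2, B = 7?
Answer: -1943680/125261 ≈ -15.517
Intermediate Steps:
g(b, n) = 29/8 (g(b, n) = 4 + (⅛)*(-3) = 4 - 3/8 = 29/8)
q(m, E) = 29*E/8 (q(m, E) = E*(29/8) = 29*E/8)
y(l, o) = 461/32 (y(l, o) = (81 - (-2 + (29/8)*7))/4 = (81 - (-2 + 203/8))/4 = (81 - 1*187/8)/4 = (81 - 187/8)/4 = (¼)*(461/8) = 461/32)
(-30061 - 30679)/(y(-78, -45) + 75*52) = (-30061 - 30679)/(461/32 + 75*52) = -60740/(461/32 + 3900) = -60740/125261/32 = -60740*32/125261 = -1943680/125261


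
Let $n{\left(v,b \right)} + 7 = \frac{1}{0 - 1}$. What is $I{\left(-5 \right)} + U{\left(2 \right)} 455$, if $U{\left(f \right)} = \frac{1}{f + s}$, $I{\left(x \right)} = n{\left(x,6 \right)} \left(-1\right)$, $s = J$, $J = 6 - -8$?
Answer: $\frac{583}{16} \approx 36.438$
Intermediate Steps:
$J = 14$ ($J = 6 + 8 = 14$)
$n{\left(v,b \right)} = -8$ ($n{\left(v,b \right)} = -7 + \frac{1}{0 - 1} = -7 + \frac{1}{-1} = -7 - 1 = -8$)
$s = 14$
$I{\left(x \right)} = 8$ ($I{\left(x \right)} = \left(-8\right) \left(-1\right) = 8$)
$U{\left(f \right)} = \frac{1}{14 + f}$ ($U{\left(f \right)} = \frac{1}{f + 14} = \frac{1}{14 + f}$)
$I{\left(-5 \right)} + U{\left(2 \right)} 455 = 8 + \frac{1}{14 + 2} \cdot 455 = 8 + \frac{1}{16} \cdot 455 = 8 + \frac{455}{16} = \frac{583}{16}$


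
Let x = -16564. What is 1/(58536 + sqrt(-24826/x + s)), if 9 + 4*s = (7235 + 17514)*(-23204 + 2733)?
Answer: 53866128/3269662274957 - I*sqrt(965305249782418)/9808986824871 ≈ 1.6475e-5 - 3.1674e-6*I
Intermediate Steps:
s = -126659197 (s = -9/4 + ((7235 + 17514)*(-23204 + 2733))/4 = -9/4 + (24749*(-20471))/4 = -9/4 + (1/4)*(-506636779) = -9/4 - 506636779/4 = -126659197)
1/(58536 + sqrt(-24826/x + s)) = 1/(58536 + sqrt(-24826/(-16564) - 126659197)) = 1/(58536 + sqrt(-24826*(-1/16564) - 126659197)) = 1/(58536 + sqrt(12413/8282 - 126659197)) = 1/(58536 + sqrt(-1048991457141/8282)) = 1/(58536 + 3*I*sqrt(965305249782418)/8282)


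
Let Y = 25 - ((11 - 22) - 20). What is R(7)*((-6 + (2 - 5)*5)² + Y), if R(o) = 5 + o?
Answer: 5964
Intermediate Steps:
Y = 56 (Y = 25 - (-11 - 20) = 25 - 1*(-31) = 25 + 31 = 56)
R(7)*((-6 + (2 - 5)*5)² + Y) = (5 + 7)*((-6 + (2 - 5)*5)² + 56) = 12*((-6 - 3*5)² + 56) = 12*((-6 - 15)² + 56) = 12*((-21)² + 56) = 12*(441 + 56) = 12*497 = 5964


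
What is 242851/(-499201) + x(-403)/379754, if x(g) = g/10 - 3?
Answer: -922452540573/1895735765540 ≈ -0.48659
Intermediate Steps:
x(g) = -3 + g/10 (x(g) = g/10 - 3 = -3 + g/10)
242851/(-499201) + x(-403)/379754 = 242851/(-499201) + (-3 + (1/10)*(-403))/379754 = 242851*(-1/499201) + (-3 - 403/10)*(1/379754) = -242851/499201 - 433/10*1/379754 = -242851/499201 - 433/3797540 = -922452540573/1895735765540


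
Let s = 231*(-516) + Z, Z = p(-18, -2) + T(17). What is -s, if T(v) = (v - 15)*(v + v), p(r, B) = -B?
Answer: 119126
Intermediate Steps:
T(v) = 2*v*(-15 + v) (T(v) = (-15 + v)*(2*v) = 2*v*(-15 + v))
Z = 70 (Z = -1*(-2) + 2*17*(-15 + 17) = 2 + 2*17*2 = 2 + 68 = 70)
s = -119126 (s = 231*(-516) + 70 = -119196 + 70 = -119126)
-s = -1*(-119126) = 119126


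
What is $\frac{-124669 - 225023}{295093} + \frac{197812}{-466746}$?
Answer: $- \frac{110795139374}{68866738689} \approx -1.6088$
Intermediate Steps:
$\frac{-124669 - 225023}{295093} + \frac{197812}{-466746} = \left(-124669 - 225023\right) \frac{1}{295093} + 197812 \left(- \frac{1}{466746}\right) = \left(-349692\right) \frac{1}{295093} - \frac{98906}{233373} = - \frac{349692}{295093} - \frac{98906}{233373} = - \frac{110795139374}{68866738689}$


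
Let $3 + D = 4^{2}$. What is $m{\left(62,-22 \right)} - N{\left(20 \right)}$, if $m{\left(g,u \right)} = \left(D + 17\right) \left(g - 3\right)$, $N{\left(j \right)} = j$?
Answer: $1750$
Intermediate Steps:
$D = 13$ ($D = -3 + 4^{2} = -3 + 16 = 13$)
$m{\left(g,u \right)} = -90 + 30 g$ ($m{\left(g,u \right)} = \left(13 + 17\right) \left(g - 3\right) = 30 \left(-3 + g\right) = -90 + 30 g$)
$m{\left(62,-22 \right)} - N{\left(20 \right)} = \left(-90 + 30 \cdot 62\right) - 20 = \left(-90 + 1860\right) - 20 = 1770 - 20 = 1750$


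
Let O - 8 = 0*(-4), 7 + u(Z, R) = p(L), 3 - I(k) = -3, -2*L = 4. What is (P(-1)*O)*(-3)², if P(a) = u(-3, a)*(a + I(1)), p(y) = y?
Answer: -3240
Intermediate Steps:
L = -2 (L = -½*4 = -2)
I(k) = 6 (I(k) = 3 - 1*(-3) = 3 + 3 = 6)
u(Z, R) = -9 (u(Z, R) = -7 - 2 = -9)
P(a) = -54 - 9*a (P(a) = -9*(a + 6) = -9*(6 + a) = -54 - 9*a)
O = 8 (O = 8 + 0*(-4) = 8 + 0 = 8)
(P(-1)*O)*(-3)² = ((-54 - 9*(-1))*8)*(-3)² = ((-54 + 9)*8)*9 = -45*8*9 = -360*9 = -3240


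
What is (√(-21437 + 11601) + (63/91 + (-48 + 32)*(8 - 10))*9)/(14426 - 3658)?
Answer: 3825/139984 + I*√2459/5384 ≈ 0.027325 + 0.0092103*I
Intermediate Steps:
(√(-21437 + 11601) + (63/91 + (-48 + 32)*(8 - 10))*9)/(14426 - 3658) = (√(-9836) + (63*(1/91) - 16*(-2))*9)/10768 = (2*I*√2459 + (9/13 + 32)*9)*(1/10768) = (2*I*√2459 + (425/13)*9)*(1/10768) = (2*I*√2459 + 3825/13)*(1/10768) = (3825/13 + 2*I*√2459)*(1/10768) = 3825/139984 + I*√2459/5384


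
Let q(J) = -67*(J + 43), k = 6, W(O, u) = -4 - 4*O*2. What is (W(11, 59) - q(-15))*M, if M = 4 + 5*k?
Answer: 60656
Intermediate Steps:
W(O, u) = -4 - 8*O
M = 34 (M = 4 + 5*6 = 4 + 30 = 34)
q(J) = -2881 - 67*J (q(J) = -67*(43 + J) = -2881 - 67*J)
(W(11, 59) - q(-15))*M = ((-4 - 8*11) - (-2881 - 67*(-15)))*34 = ((-4 - 88) - (-2881 + 1005))*34 = (-92 - 1*(-1876))*34 = (-92 + 1876)*34 = 1784*34 = 60656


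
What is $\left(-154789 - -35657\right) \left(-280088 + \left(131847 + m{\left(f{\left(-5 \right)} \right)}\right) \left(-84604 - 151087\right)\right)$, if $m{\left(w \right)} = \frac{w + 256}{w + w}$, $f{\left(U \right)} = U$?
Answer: $\frac{18506867615179294}{5} \approx 3.7014 \cdot 10^{15}$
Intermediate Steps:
$m{\left(w \right)} = \frac{256 + w}{2 w}$
$\left(-154789 - -35657\right) \left(-280088 + \left(131847 + m{\left(f{\left(-5 \right)} \right)}\right) \left(-84604 - 151087\right)\right) = \left(-154789 - -35657\right) \left(-280088 + \left(131847 + \frac{256 - 5}{2 \left(-5\right)}\right) \left(-84604 - 151087\right)\right) = \left(-154789 + \left(-21413 + 57070\right)\right) \left(-280088 + \left(131847 + \frac{1}{2} \left(- \frac{1}{5}\right) 251\right) \left(-235691\right)\right) = \left(-154789 + 35657\right) \left(-280088 + \left(131847 - \frac{251}{10}\right) \left(-235691\right)\right) = - 119132 \left(-280088 + \frac{1318219}{10} \left(-235691\right)\right) = - 119132 \left(-280088 - \frac{310692354329}{10}\right) = \left(-119132\right) \left(- \frac{310695155209}{10}\right) = \frac{18506867615179294}{5}$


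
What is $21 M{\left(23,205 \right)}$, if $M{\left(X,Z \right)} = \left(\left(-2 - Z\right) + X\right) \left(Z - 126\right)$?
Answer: $-305256$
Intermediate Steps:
$M{\left(X,Z \right)} = \left(-126 + Z\right) \left(-2 + X - Z\right)$ ($M{\left(X,Z \right)} = \left(-2 + X - Z\right) \left(-126 + Z\right) = \left(-126 + Z\right) \left(-2 + X - Z\right)$)
$21 M{\left(23,205 \right)} = 21 \left(252 - 205^{2} - 2898 + 124 \cdot 205 + 23 \cdot 205\right) = 21 \left(252 - 42025 - 2898 + 25420 + 4715\right) = 21 \left(-14536\right) = -305256$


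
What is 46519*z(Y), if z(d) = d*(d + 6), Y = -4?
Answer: -372152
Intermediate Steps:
z(d) = d*(6 + d)
46519*z(Y) = 46519*(-4*(6 - 4)) = 46519*(-4*2) = 46519*(-8) = -372152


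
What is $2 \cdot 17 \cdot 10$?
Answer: $340$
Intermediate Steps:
$2 \cdot 17 \cdot 10 = 34 \cdot 10 = 340$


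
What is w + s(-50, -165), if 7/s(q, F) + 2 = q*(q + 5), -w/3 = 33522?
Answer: -226072361/2248 ≈ -1.0057e+5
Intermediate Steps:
w = -100566 (w = -3*33522 = -100566)
s(q, F) = 7/(-2 + q*(5 + q)) (s(q, F) = 7/(-2 + q*(q + 5)) = 7/(-2 + q*(5 + q)))
w + s(-50, -165) = -100566 + 7/(-2 + (-50)² + 5*(-50)) = -100566 + 7/(-2 + 2500 - 250) = -100566 + 7/2248 = -226072361/2248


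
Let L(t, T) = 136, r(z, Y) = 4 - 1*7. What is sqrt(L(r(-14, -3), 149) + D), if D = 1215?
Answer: sqrt(1351) ≈ 36.756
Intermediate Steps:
r(z, Y) = -3 (r(z, Y) = 4 - 7 = -3)
sqrt(L(r(-14, -3), 149) + D) = sqrt(136 + 1215) = sqrt(1351)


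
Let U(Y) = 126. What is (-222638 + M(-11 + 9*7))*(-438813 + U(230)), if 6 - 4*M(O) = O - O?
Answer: 195335476551/2 ≈ 9.7668e+10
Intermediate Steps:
M(O) = 3/2 (M(O) = 3/2 - (O - O)/4 = 3/2 - 1/4*0 = 3/2 + 0 = 3/2)
(-222638 + M(-11 + 9*7))*(-438813 + U(230)) = (-222638 + 3/2)*(-438813 + 126) = -445273/2*(-438687) = 195335476551/2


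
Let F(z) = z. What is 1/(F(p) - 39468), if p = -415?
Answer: -1/39883 ≈ -2.5073e-5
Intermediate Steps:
1/(F(p) - 39468) = 1/(-415 - 39468) = 1/(-39883) = -1/39883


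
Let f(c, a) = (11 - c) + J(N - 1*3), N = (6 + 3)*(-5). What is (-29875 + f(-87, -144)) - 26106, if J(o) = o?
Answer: -55931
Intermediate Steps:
N = -45 (N = 9*(-5) = -45)
f(c, a) = -37 - c (f(c, a) = (11 - c) + (-45 - 1*3) = (11 - c) + (-45 - 3) = (11 - c) - 48 = -37 - c)
(-29875 + f(-87, -144)) - 26106 = (-29875 + (-37 - 1*(-87))) - 26106 = (-29875 + (-37 + 87)) - 26106 = (-29875 + 50) - 26106 = -29825 - 26106 = -55931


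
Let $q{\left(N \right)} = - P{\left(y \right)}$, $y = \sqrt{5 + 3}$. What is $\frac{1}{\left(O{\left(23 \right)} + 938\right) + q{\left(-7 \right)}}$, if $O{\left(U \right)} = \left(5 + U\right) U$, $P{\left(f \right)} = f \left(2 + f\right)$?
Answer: $\frac{787}{1238722} + \frac{\sqrt{2}}{619361} \approx 0.00063762$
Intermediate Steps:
$y = 2 \sqrt{2}$ ($y = \sqrt{8} = 2 \sqrt{2} \approx 2.8284$)
$O{\left(U \right)} = U \left(5 + U\right)$
$q{\left(N \right)} = - 2 \sqrt{2} \left(2 + 2 \sqrt{2}\right)$
$\frac{1}{\left(O{\left(23 \right)} + 938\right) + q{\left(-7 \right)}} = \frac{1}{\left(23 \left(5 + 23\right) + 938\right) - \left(8 + 4 \sqrt{2}\right)} = \frac{1}{\left(23 \cdot 28 + 938\right) - \left(8 + 4 \sqrt{2}\right)} = \frac{1}{\left(644 + 938\right) - \left(8 + 4 \sqrt{2}\right)} = \frac{1}{1582 - \left(8 + 4 \sqrt{2}\right)} = \frac{1}{1574 - 4 \sqrt{2}}$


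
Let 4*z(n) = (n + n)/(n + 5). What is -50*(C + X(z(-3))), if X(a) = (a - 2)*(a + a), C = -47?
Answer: 8575/4 ≈ 2143.8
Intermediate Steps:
z(n) = n/(2*(5 + n)) (z(n) = ((n + n)/(n + 5))/4 = ((2*n)/(5 + n))/4 = (2*n/(5 + n))/4 = n/(2*(5 + n)))
X(a) = 2*a*(-2 + a) (X(a) = (-2 + a)*(2*a) = 2*a*(-2 + a))
-50*(C + X(z(-3))) = -50*(-47 + 2*((½)*(-3)/(5 - 3))*(-2 + (½)*(-3)/(5 - 3))) = -50*(-47 + 2*((½)*(-3)/2)*(-2 + (½)*(-3)/2)) = -50*(-47 + 2*((½)*(-3)*(½))*(-2 + (½)*(-3)*(½))) = -50*(-47 + 2*(-¾)*(-2 - ¾)) = -50*(-47 + 2*(-¾)*(-11/4)) = -50*(-47 + 33/8) = -50*(-343/8) = 8575/4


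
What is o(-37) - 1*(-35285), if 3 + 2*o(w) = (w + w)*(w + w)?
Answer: 76043/2 ≈ 38022.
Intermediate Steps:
o(w) = -3/2 + 2*w**2 (o(w) = -3/2 + ((w + w)*(w + w))/2 = -3/2 + ((2*w)*(2*w))/2 = -3/2 + (4*w**2)/2 = -3/2 + 2*w**2)
o(-37) - 1*(-35285) = (-3/2 + 2*(-37)**2) - 1*(-35285) = (-3/2 + 2*1369) + 35285 = (-3/2 + 2738) + 35285 = 5473/2 + 35285 = 76043/2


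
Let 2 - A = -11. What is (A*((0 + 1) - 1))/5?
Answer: 0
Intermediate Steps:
A = 13 (A = 2 - 1*(-11) = 2 + 11 = 13)
(A*((0 + 1) - 1))/5 = (13*((0 + 1) - 1))/5 = (13*(1 - 1))*(1/5) = (13*0)*(1/5) = 0*(1/5) = 0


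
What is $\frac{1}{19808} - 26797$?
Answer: $- \frac{530794975}{19808} \approx -26797.0$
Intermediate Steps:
$\frac{1}{19808} - 26797 = - \frac{530794975}{19808}$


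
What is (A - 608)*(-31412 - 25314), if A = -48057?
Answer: 2760570790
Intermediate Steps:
(A - 608)*(-31412 - 25314) = (-48057 - 608)*(-31412 - 25314) = -48665*(-56726) = 2760570790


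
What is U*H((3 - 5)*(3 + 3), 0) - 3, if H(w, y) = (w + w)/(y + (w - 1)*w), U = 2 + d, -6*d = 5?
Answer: -124/39 ≈ -3.1795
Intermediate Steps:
d = -⅚ (d = -⅙*5 = -⅚ ≈ -0.83333)
U = 7/6 (U = 2 - ⅚ = 7/6 ≈ 1.1667)
H(w, y) = 2*w/(y + w*(-1 + w)) (H(w, y) = (2*w)/(y + (-1 + w)*w) = (2*w)/(y + w*(-1 + w)) = 2*w/(y + w*(-1 + w)))
U*H((3 - 5)*(3 + 3), 0) - 3 = 7*(2*((3 - 5)*(3 + 3))/(0 + ((3 - 5)*(3 + 3))² - (3 - 5)*(3 + 3)))/6 - 3 = 7*(2*(-2*6)/(0 + (-2*6)² - (-2)*6))/6 - 3 = 7*(2*(-12)/(0 + (-12)² - 1*(-12)))/6 - 3 = 7*(2*(-12)/(0 + 144 + 12))/6 - 3 = 7*(2*(-12)/156)/6 - 3 = 7*(2*(-12)*(1/156))/6 - 3 = (7/6)*(-2/13) - 3 = -7/39 - 3 = -124/39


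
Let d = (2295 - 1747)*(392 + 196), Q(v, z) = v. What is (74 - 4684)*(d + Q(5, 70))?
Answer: -1485475690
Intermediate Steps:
d = 322224 (d = 548*588 = 322224)
(74 - 4684)*(d + Q(5, 70)) = (74 - 4684)*(322224 + 5) = -4610*322229 = -1485475690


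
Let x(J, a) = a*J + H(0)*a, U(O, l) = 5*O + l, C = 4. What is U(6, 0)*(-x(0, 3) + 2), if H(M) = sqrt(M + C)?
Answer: -120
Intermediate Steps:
U(O, l) = l + 5*O
H(M) = sqrt(4 + M) (H(M) = sqrt(M + 4) = sqrt(4 + M))
x(J, a) = 2*a + J*a (x(J, a) = a*J + sqrt(4 + 0)*a = J*a + sqrt(4)*a = J*a + 2*a = 2*a + J*a)
U(6, 0)*(-x(0, 3) + 2) = (0 + 5*6)*(-3*(2 + 0) + 2) = (0 + 30)*(-3*2 + 2) = 30*(-1*6 + 2) = 30*(-6 + 2) = 30*(-4) = -120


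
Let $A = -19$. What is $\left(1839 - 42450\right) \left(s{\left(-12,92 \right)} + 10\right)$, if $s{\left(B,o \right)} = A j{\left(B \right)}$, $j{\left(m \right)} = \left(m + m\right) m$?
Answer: $221817282$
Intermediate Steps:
$j{\left(m \right)} = 2 m^{2}$ ($j{\left(m \right)} = 2 m m = 2 m^{2}$)
$s{\left(B,o \right)} = - 38 B^{2}$ ($s{\left(B,o \right)} = - 19 \cdot 2 B^{2} = - 38 B^{2}$)
$\left(1839 - 42450\right) \left(s{\left(-12,92 \right)} + 10\right) = \left(1839 - 42450\right) \left(- 38 \left(-12\right)^{2} + 10\right) = - 40611 \left(\left(-38\right) 144 + 10\right) = - 40611 \left(-5472 + 10\right) = \left(-40611\right) \left(-5462\right) = 221817282$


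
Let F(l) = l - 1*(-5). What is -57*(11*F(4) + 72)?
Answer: -9747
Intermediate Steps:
F(l) = 5 + l (F(l) = l + 5 = 5 + l)
-57*(11*F(4) + 72) = -57*(11*(5 + 4) + 72) = -57*(11*9 + 72) = -57*(99 + 72) = -57*171 = -9747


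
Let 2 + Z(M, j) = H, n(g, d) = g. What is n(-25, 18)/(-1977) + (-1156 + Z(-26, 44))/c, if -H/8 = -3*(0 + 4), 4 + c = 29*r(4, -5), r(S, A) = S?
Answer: -1048387/110712 ≈ -9.4695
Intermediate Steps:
c = 112 (c = -4 + 29*4 = -4 + 116 = 112)
H = 96 (H = -(-24)*(0 + 4) = -(-24)*4 = -8*(-12) = 96)
Z(M, j) = 94 (Z(M, j) = -2 + 96 = 94)
n(-25, 18)/(-1977) + (-1156 + Z(-26, 44))/c = -25/(-1977) + (-1156 + 94)/112 = -25*(-1/1977) - 1062*1/112 = 25/1977 - 531/56 = -1048387/110712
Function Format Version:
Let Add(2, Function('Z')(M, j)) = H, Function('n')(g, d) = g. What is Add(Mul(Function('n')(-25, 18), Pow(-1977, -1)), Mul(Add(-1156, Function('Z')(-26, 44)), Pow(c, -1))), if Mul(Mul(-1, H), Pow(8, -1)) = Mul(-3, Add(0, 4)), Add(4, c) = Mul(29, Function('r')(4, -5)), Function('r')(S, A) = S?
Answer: Rational(-1048387, 110712) ≈ -9.4695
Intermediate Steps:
c = 112 (c = Add(-4, Mul(29, 4)) = Add(-4, 116) = 112)
H = 96 (H = Mul(-8, Mul(-3, Add(0, 4))) = Mul(-8, Mul(-3, 4)) = Mul(-8, -12) = 96)
Function('Z')(M, j) = 94 (Function('Z')(M, j) = Add(-2, 96) = 94)
Add(Mul(Function('n')(-25, 18), Pow(-1977, -1)), Mul(Add(-1156, Function('Z')(-26, 44)), Pow(c, -1))) = Add(Mul(-25, Pow(-1977, -1)), Mul(Add(-1156, 94), Pow(112, -1))) = Add(Mul(-25, Rational(-1, 1977)), Mul(-1062, Rational(1, 112))) = Add(Rational(25, 1977), Rational(-531, 56)) = Rational(-1048387, 110712)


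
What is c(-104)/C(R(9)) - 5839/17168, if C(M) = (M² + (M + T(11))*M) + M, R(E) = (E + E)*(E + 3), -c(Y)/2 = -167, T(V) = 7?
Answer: -17162639/50988960 ≈ -0.33660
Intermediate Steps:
c(Y) = 334 (c(Y) = -2*(-167) = 334)
R(E) = 2*E*(3 + E) (R(E) = (2*E)*(3 + E) = 2*E*(3 + E))
C(M) = M + M² + M*(7 + M) (C(M) = (M² + (M + 7)*M) + M = (M² + (7 + M)*M) + M = (M² + M*(7 + M)) + M = M + M² + M*(7 + M))
c(-104)/C(R(9)) - 5839/17168 = 334/((2*(2*9*(3 + 9))*(4 + 2*9*(3 + 9)))) - 5839/17168 = 334/((2*(2*9*12)*(4 + 2*9*12))) - 5839*1/17168 = 334/((2*216*(4 + 216))) - 5839/17168 = 334/((2*216*220)) - 5839/17168 = 334/95040 - 5839/17168 = 334*(1/95040) - 5839/17168 = 167/47520 - 5839/17168 = -17162639/50988960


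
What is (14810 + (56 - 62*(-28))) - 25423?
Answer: -8821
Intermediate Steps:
(14810 + (56 - 62*(-28))) - 25423 = (14810 + (56 + 1736)) - 25423 = (14810 + 1792) - 25423 = 16602 - 25423 = -8821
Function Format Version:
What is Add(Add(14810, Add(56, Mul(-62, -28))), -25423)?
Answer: -8821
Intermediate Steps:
Add(Add(14810, Add(56, Mul(-62, -28))), -25423) = Add(Add(14810, Add(56, 1736)), -25423) = Add(Add(14810, 1792), -25423) = Add(16602, -25423) = -8821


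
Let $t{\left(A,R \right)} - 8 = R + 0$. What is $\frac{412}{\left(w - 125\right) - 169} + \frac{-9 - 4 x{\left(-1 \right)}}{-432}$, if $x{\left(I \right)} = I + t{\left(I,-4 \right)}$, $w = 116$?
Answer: $- \frac{29041}{12816} \approx -2.266$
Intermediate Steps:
$t{\left(A,R \right)} = 8 + R$ ($t{\left(A,R \right)} = 8 + \left(R + 0\right) = 8 + R$)
$x{\left(I \right)} = 4 + I$ ($x{\left(I \right)} = I + \left(8 - 4\right) = I + 4 = 4 + I$)
$\frac{412}{\left(w - 125\right) - 169} + \frac{-9 - 4 x{\left(-1 \right)}}{-432} = \frac{412}{\left(116 - 125\right) - 169} + \frac{-9 - 4 \left(4 - 1\right)}{-432} = \frac{412}{-9 - 169} + \left(-9 - 12\right) \left(- \frac{1}{432}\right) = \frac{412}{-178} + \left(-9 - 12\right) \left(- \frac{1}{432}\right) = 412 \left(- \frac{1}{178}\right) - - \frac{7}{144} = - \frac{206}{89} + \frac{7}{144} = - \frac{29041}{12816}$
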